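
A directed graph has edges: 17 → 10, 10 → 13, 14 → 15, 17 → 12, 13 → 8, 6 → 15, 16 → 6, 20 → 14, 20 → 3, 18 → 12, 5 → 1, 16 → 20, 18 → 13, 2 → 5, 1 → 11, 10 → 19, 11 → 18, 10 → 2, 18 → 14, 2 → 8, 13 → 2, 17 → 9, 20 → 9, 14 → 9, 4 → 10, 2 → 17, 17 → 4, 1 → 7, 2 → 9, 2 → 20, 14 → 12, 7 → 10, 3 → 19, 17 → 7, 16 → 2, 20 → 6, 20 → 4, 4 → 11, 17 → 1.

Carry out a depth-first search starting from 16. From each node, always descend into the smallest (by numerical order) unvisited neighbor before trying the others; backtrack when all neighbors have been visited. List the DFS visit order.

16 → 2 → 5 → 1 → 7 → 10 → 13 → 8 → 19 → 11 → 18 → 12 → 14 → 9 → 15 → 17 → 4 → 20 → 3 → 6

Visit 16
16 → 2
2 → 5
5 → 1
1 → 7
7 → 10
10 → 13
13 → 8
10 → 19
1 → 11
11 → 18
18 → 12
18 → 14
14 → 9
14 → 15
2 → 17
17 → 4
2 → 20
20 → 3
20 → 6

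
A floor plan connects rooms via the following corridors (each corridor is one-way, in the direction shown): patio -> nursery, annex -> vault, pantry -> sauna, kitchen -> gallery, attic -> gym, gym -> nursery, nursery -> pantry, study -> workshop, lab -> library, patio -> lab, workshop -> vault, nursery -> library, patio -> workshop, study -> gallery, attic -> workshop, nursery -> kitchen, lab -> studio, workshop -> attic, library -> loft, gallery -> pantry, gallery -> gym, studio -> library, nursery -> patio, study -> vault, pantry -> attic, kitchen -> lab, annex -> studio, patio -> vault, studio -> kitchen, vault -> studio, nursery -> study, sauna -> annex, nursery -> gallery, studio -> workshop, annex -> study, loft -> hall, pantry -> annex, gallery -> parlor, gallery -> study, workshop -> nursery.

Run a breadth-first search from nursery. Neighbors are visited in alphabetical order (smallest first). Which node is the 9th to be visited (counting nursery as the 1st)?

Visit nursery; enqueue gallery, kitchen, library, pantry, patio, study → queue [gallery, kitchen, library, pantry, patio, study]
Visit gallery; enqueue gym, parlor → queue [kitchen, library, pantry, patio, study, gym, parlor]
Visit kitchen; enqueue lab → queue [library, pantry, patio, study, gym, parlor, lab]
Visit library; enqueue loft → queue [pantry, patio, study, gym, parlor, lab, loft]
Visit pantry; enqueue annex, attic, sauna → queue [patio, study, gym, parlor, lab, loft, annex, attic, sauna]
Visit patio; enqueue vault, workshop → queue [study, gym, parlor, lab, loft, annex, attic, sauna, vault, workshop]
Visit study → queue [gym, parlor, lab, loft, annex, attic, sauna, vault, workshop]
Visit gym → queue [parlor, lab, loft, annex, attic, sauna, vault, workshop]
Visit parlor → queue [lab, loft, annex, attic, sauna, vault, workshop]
Visit lab; enqueue studio → queue [loft, annex, attic, sauna, vault, workshop, studio]
Visit loft; enqueue hall → queue [annex, attic, sauna, vault, workshop, studio, hall]
Visit annex → queue [attic, sauna, vault, workshop, studio, hall]
Visit attic → queue [sauna, vault, workshop, studio, hall]
Visit sauna → queue [vault, workshop, studio, hall]
Visit vault → queue [workshop, studio, hall]
Visit workshop → queue [studio, hall]
Visit studio → queue [hall]
Visit hall → queue []

Visit order: nursery, gallery, kitchen, library, pantry, patio, study, gym, parlor, lab, loft, annex, attic, sauna, vault, workshop, studio, hall

parlor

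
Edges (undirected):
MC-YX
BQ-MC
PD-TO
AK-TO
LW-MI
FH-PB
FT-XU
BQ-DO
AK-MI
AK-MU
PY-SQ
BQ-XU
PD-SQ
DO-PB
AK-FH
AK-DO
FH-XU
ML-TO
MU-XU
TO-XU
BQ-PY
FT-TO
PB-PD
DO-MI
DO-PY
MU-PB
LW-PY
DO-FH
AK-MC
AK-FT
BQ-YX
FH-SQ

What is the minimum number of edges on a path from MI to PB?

Level 0: MI
Level 1: AK, DO, LW
Level 2: BQ, FH, FT, MC, MU, PB, PY, TO
Level 3: ML, PD, SQ, XU, YX
PB first appears at level 2.

2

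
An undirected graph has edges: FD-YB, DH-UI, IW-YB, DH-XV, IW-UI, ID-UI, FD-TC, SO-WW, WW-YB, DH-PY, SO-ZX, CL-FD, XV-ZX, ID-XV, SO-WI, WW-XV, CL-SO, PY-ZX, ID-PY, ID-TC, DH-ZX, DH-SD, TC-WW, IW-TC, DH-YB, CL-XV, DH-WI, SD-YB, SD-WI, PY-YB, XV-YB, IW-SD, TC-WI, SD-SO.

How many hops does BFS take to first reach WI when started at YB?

2

Level 0: YB
Level 1: DH, FD, IW, PY, SD, WW, XV
Level 2: CL, ID, SO, TC, UI, WI, ZX
WI first appears at level 2.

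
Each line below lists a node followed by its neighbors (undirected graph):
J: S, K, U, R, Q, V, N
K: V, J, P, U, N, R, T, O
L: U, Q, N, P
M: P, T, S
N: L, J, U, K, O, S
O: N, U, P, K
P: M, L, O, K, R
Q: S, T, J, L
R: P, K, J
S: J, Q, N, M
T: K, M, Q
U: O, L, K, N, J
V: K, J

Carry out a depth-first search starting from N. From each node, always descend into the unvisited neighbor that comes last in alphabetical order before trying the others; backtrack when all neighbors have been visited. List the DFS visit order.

Visit N
N → U
U → O
O → P
P → R
R → K
K → V
V → J
J → S
S → Q
Q → T
T → M
Q → L

N → U → O → P → R → K → V → J → S → Q → T → M → L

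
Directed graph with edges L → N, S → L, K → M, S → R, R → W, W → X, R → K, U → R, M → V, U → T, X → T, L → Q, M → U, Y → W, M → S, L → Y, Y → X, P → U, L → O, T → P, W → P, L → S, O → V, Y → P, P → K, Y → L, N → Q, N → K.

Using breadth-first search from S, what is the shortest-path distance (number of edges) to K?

2

Level 0: S
Level 1: L, R
Level 2: K, N, O, Q, W, Y
Level 3: M, P, V, X
Level 4: T, U
K first appears at level 2.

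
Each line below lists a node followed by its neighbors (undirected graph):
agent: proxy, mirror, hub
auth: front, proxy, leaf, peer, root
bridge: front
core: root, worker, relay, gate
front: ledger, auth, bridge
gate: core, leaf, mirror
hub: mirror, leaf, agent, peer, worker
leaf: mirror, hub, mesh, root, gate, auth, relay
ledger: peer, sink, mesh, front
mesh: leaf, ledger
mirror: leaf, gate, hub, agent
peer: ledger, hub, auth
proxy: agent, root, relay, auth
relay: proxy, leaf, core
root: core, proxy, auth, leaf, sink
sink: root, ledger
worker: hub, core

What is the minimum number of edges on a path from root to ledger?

Level 0: root
Level 1: auth, core, leaf, proxy, sink
Level 2: agent, front, gate, hub, ledger, mesh, mirror, peer, relay, worker
Level 3: bridge
ledger first appears at level 2.

2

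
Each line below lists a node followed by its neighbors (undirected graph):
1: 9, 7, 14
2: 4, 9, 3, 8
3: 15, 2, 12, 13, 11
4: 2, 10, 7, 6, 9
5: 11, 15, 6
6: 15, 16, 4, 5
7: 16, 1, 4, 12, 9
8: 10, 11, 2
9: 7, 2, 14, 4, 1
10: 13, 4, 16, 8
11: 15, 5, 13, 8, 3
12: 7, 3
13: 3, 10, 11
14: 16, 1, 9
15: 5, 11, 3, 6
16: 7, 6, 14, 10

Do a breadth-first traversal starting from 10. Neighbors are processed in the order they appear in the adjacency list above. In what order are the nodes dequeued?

10, 13, 4, 16, 8, 3, 11, 2, 7, 6, 9, 14, 15, 12, 5, 1

Visit 10; enqueue 13, 4, 16, 8 → queue [13, 4, 16, 8]
Visit 13; enqueue 3, 11 → queue [4, 16, 8, 3, 11]
Visit 4; enqueue 2, 7, 6, 9 → queue [16, 8, 3, 11, 2, 7, 6, 9]
Visit 16; enqueue 14 → queue [8, 3, 11, 2, 7, 6, 9, 14]
Visit 8 → queue [3, 11, 2, 7, 6, 9, 14]
Visit 3; enqueue 15, 12 → queue [11, 2, 7, 6, 9, 14, 15, 12]
Visit 11; enqueue 5 → queue [2, 7, 6, 9, 14, 15, 12, 5]
Visit 2 → queue [7, 6, 9, 14, 15, 12, 5]
Visit 7; enqueue 1 → queue [6, 9, 14, 15, 12, 5, 1]
Visit 6 → queue [9, 14, 15, 12, 5, 1]
Visit 9 → queue [14, 15, 12, 5, 1]
Visit 14 → queue [15, 12, 5, 1]
Visit 15 → queue [12, 5, 1]
Visit 12 → queue [5, 1]
Visit 5 → queue [1]
Visit 1 → queue []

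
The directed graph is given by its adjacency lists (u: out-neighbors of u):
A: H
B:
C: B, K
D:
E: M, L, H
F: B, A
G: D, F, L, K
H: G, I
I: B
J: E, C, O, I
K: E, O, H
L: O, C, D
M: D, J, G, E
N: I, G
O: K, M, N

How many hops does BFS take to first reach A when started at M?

Level 0: M
Level 1: D, E, G, J
Level 2: C, F, H, I, K, L, O
Level 3: A, B, N
A first appears at level 3.

3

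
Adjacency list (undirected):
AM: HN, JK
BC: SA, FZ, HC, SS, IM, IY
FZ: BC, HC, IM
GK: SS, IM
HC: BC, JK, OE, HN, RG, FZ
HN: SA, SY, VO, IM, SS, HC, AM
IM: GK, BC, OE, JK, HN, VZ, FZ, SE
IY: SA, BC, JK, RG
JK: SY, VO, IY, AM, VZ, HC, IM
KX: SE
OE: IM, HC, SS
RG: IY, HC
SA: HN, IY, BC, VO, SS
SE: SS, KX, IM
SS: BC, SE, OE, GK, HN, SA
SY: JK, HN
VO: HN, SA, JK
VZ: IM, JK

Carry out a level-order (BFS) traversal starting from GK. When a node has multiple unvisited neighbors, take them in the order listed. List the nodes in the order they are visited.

GK SS IM BC SE OE HN SA JK VZ FZ HC IY KX SY VO AM RG

Visit GK; enqueue SS, IM → queue [SS, IM]
Visit SS; enqueue BC, SE, OE, HN, SA → queue [IM, BC, SE, OE, HN, SA]
Visit IM; enqueue JK, VZ, FZ → queue [BC, SE, OE, HN, SA, JK, VZ, FZ]
Visit BC; enqueue HC, IY → queue [SE, OE, HN, SA, JK, VZ, FZ, HC, IY]
Visit SE; enqueue KX → queue [OE, HN, SA, JK, VZ, FZ, HC, IY, KX]
Visit OE → queue [HN, SA, JK, VZ, FZ, HC, IY, KX]
Visit HN; enqueue SY, VO, AM → queue [SA, JK, VZ, FZ, HC, IY, KX, SY, VO, AM]
Visit SA → queue [JK, VZ, FZ, HC, IY, KX, SY, VO, AM]
Visit JK → queue [VZ, FZ, HC, IY, KX, SY, VO, AM]
Visit VZ → queue [FZ, HC, IY, KX, SY, VO, AM]
Visit FZ → queue [HC, IY, KX, SY, VO, AM]
Visit HC; enqueue RG → queue [IY, KX, SY, VO, AM, RG]
Visit IY → queue [KX, SY, VO, AM, RG]
Visit KX → queue [SY, VO, AM, RG]
Visit SY → queue [VO, AM, RG]
Visit VO → queue [AM, RG]
Visit AM → queue [RG]
Visit RG → queue []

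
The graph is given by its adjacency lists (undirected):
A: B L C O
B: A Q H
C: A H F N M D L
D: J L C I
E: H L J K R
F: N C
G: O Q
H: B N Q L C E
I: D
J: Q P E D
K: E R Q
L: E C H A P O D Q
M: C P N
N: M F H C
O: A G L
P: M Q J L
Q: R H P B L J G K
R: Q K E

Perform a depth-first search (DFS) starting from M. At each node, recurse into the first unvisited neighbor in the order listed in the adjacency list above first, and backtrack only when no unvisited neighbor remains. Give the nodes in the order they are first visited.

Visit M
M → C
C → A
A → B
B → Q
Q → R
R → K
K → E
E → H
H → N
N → F
H → L
L → P
P → J
J → D
D → I
L → O
O → G

M, C, A, B, Q, R, K, E, H, N, F, L, P, J, D, I, O, G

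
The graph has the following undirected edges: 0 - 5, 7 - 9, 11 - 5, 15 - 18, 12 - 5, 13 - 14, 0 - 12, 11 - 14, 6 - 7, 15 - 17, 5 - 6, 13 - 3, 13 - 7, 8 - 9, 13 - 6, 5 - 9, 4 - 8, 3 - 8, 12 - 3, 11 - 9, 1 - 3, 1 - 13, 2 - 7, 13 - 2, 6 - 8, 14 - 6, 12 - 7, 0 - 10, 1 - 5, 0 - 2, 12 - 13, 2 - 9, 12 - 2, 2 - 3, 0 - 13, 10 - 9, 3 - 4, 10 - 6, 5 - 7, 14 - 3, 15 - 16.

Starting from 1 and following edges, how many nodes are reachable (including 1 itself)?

15

BFS from 1 visits: 1, 3, 5, 13, 2, 4, 8, 12, 14, 0, 6, 7, 9, 11, 10
Reachable nodes: 15 of 19 total.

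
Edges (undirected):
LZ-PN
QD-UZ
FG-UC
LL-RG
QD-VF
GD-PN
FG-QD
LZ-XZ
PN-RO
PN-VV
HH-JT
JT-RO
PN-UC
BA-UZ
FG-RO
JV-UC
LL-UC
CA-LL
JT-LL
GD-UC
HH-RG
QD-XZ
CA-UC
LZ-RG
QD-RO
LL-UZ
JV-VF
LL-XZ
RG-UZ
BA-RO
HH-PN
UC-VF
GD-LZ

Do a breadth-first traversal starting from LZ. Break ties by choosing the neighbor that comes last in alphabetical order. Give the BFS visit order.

LZ → XZ → RG → PN → GD → QD → LL → UZ → HH → VV → UC → RO → VF → FG → JT → CA → BA → JV

Visit LZ; enqueue XZ, RG, PN, GD → queue [XZ, RG, PN, GD]
Visit XZ; enqueue QD, LL → queue [RG, PN, GD, QD, LL]
Visit RG; enqueue UZ, HH → queue [PN, GD, QD, LL, UZ, HH]
Visit PN; enqueue VV, UC, RO → queue [GD, QD, LL, UZ, HH, VV, UC, RO]
Visit GD → queue [QD, LL, UZ, HH, VV, UC, RO]
Visit QD; enqueue VF, FG → queue [LL, UZ, HH, VV, UC, RO, VF, FG]
Visit LL; enqueue JT, CA → queue [UZ, HH, VV, UC, RO, VF, FG, JT, CA]
Visit UZ; enqueue BA → queue [HH, VV, UC, RO, VF, FG, JT, CA, BA]
Visit HH → queue [VV, UC, RO, VF, FG, JT, CA, BA]
Visit VV → queue [UC, RO, VF, FG, JT, CA, BA]
Visit UC; enqueue JV → queue [RO, VF, FG, JT, CA, BA, JV]
Visit RO → queue [VF, FG, JT, CA, BA, JV]
Visit VF → queue [FG, JT, CA, BA, JV]
Visit FG → queue [JT, CA, BA, JV]
Visit JT → queue [CA, BA, JV]
Visit CA → queue [BA, JV]
Visit BA → queue [JV]
Visit JV → queue []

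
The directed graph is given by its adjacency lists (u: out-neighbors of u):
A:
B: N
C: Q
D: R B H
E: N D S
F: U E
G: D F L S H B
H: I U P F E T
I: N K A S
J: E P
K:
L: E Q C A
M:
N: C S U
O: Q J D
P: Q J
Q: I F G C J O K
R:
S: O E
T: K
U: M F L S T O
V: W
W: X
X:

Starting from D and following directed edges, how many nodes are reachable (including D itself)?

21

BFS from D visits: D, R, H, B, U, T, P, I, F, E, N, S, O, M, L, K, Q, J, A, C, G
Reachable nodes: 21 of 24 total.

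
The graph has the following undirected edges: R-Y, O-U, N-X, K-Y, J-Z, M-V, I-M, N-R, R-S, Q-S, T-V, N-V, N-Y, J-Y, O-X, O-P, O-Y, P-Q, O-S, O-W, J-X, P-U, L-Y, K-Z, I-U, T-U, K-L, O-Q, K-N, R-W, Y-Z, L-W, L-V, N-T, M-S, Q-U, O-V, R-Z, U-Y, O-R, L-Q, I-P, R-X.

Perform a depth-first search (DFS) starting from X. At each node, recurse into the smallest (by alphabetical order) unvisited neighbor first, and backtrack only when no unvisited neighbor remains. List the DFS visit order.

Visit X
X → J
J → Y
Y → K
K → L
L → Q
Q → O
O → P
P → I
I → M
M → S
S → R
R → N
N → T
T → U
T → V
R → W
R → Z

X, J, Y, K, L, Q, O, P, I, M, S, R, N, T, U, V, W, Z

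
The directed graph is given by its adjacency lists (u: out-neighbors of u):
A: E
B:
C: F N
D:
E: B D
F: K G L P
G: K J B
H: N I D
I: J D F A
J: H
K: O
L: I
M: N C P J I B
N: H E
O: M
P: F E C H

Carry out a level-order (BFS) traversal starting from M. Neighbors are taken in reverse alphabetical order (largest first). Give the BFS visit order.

Visit M; enqueue P, N, J, I, C, B → queue [P, N, J, I, C, B]
Visit P; enqueue H, F, E → queue [N, J, I, C, B, H, F, E]
Visit N → queue [J, I, C, B, H, F, E]
Visit J → queue [I, C, B, H, F, E]
Visit I; enqueue D, A → queue [C, B, H, F, E, D, A]
Visit C → queue [B, H, F, E, D, A]
Visit B → queue [H, F, E, D, A]
Visit H → queue [F, E, D, A]
Visit F; enqueue L, K, G → queue [E, D, A, L, K, G]
Visit E → queue [D, A, L, K, G]
Visit D → queue [A, L, K, G]
Visit A → queue [L, K, G]
Visit L → queue [K, G]
Visit K; enqueue O → queue [G, O]
Visit G → queue [O]
Visit O → queue []

M P N J I C B H F E D A L K G O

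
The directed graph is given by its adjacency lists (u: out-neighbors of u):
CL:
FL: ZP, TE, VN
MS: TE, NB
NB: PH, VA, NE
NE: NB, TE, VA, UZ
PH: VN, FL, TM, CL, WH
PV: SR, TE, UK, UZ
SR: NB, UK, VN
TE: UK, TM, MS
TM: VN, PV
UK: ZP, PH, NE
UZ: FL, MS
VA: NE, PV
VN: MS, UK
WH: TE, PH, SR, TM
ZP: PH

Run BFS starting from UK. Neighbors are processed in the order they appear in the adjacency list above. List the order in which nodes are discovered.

Visit UK; enqueue ZP, PH, NE → queue [ZP, PH, NE]
Visit ZP → queue [PH, NE]
Visit PH; enqueue VN, FL, TM, CL, WH → queue [NE, VN, FL, TM, CL, WH]
Visit NE; enqueue NB, TE, VA, UZ → queue [VN, FL, TM, CL, WH, NB, TE, VA, UZ]
Visit VN; enqueue MS → queue [FL, TM, CL, WH, NB, TE, VA, UZ, MS]
Visit FL → queue [TM, CL, WH, NB, TE, VA, UZ, MS]
Visit TM; enqueue PV → queue [CL, WH, NB, TE, VA, UZ, MS, PV]
Visit CL → queue [WH, NB, TE, VA, UZ, MS, PV]
Visit WH; enqueue SR → queue [NB, TE, VA, UZ, MS, PV, SR]
Visit NB → queue [TE, VA, UZ, MS, PV, SR]
Visit TE → queue [VA, UZ, MS, PV, SR]
Visit VA → queue [UZ, MS, PV, SR]
Visit UZ → queue [MS, PV, SR]
Visit MS → queue [PV, SR]
Visit PV → queue [SR]
Visit SR → queue []

UK, ZP, PH, NE, VN, FL, TM, CL, WH, NB, TE, VA, UZ, MS, PV, SR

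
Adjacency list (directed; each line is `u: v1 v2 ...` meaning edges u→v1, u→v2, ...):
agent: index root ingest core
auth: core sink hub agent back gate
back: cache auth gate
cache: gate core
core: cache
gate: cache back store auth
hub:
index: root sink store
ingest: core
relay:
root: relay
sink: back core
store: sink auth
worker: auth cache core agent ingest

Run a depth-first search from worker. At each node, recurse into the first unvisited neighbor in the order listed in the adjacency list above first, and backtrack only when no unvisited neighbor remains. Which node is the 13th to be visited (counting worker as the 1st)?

relay

Visit worker
worker → auth
auth → core
core → cache
cache → gate
gate → back
gate → store
store → sink
auth → hub
auth → agent
agent → index
index → root
root → relay
agent → ingest

Visit order: worker, auth, core, cache, gate, back, store, sink, hub, agent, index, root, relay, ingest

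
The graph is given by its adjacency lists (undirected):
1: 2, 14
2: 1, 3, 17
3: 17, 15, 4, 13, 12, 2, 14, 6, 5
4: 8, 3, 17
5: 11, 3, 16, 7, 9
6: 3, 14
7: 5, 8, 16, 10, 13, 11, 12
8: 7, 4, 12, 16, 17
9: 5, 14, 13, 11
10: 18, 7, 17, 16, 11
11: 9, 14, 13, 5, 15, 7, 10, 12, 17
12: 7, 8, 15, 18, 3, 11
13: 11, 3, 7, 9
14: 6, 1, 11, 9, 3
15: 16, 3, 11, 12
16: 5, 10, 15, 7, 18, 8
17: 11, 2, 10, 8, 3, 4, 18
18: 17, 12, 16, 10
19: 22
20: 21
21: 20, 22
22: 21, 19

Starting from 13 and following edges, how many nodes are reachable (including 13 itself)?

BFS from 13 visits: 13, 11, 3, 7, 9, 14, 5, 15, 10, 12, 17, 4, 2, 6, 8, 16, 1, 18
Reachable nodes: 18 of 22 total.

18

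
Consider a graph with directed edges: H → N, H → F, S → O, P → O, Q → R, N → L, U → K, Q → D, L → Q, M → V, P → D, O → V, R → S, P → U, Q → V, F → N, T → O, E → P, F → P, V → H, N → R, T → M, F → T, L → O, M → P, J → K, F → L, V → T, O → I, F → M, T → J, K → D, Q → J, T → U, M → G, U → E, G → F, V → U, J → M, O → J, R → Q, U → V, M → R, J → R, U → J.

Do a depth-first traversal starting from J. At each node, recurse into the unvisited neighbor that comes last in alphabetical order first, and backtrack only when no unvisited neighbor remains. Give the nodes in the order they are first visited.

J R S O V U K D E P T M G F N L Q H I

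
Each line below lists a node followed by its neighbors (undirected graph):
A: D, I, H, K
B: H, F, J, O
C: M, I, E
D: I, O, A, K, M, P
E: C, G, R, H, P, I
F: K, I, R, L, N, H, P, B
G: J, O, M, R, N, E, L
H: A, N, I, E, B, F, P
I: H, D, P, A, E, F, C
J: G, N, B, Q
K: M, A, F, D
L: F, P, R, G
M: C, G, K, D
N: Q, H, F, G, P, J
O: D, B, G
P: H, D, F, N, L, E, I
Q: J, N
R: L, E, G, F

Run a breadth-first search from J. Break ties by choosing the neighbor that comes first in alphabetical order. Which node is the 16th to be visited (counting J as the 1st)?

A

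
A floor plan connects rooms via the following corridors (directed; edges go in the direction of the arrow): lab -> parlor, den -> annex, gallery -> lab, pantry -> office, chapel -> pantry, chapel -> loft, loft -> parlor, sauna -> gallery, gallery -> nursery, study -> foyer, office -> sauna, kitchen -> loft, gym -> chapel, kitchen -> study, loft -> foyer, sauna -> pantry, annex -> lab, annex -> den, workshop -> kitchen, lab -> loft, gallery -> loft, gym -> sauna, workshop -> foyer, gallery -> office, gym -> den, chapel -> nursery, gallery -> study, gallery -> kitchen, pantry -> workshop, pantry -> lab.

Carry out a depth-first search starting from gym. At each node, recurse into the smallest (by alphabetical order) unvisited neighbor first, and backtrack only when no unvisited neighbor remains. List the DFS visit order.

Visit gym
gym → chapel
chapel → loft
loft → foyer
loft → parlor
chapel → nursery
chapel → pantry
pantry → lab
pantry → office
office → sauna
sauna → gallery
gallery → kitchen
kitchen → study
pantry → workshop
gym → den
den → annex

gym → chapel → loft → foyer → parlor → nursery → pantry → lab → office → sauna → gallery → kitchen → study → workshop → den → annex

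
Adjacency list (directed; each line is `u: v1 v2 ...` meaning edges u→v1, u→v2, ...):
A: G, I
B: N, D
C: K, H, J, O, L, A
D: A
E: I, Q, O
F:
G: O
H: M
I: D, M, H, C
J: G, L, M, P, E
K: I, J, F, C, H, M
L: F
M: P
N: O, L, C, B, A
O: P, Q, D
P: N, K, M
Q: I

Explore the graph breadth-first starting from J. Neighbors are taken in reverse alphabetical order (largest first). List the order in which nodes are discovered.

J, P, M, L, G, E, N, K, F, O, Q, I, C, B, A, H, D

Visit J; enqueue P, M, L, G, E → queue [P, M, L, G, E]
Visit P; enqueue N, K → queue [M, L, G, E, N, K]
Visit M → queue [L, G, E, N, K]
Visit L; enqueue F → queue [G, E, N, K, F]
Visit G; enqueue O → queue [E, N, K, F, O]
Visit E; enqueue Q, I → queue [N, K, F, O, Q, I]
Visit N; enqueue C, B, A → queue [K, F, O, Q, I, C, B, A]
Visit K; enqueue H → queue [F, O, Q, I, C, B, A, H]
Visit F → queue [O, Q, I, C, B, A, H]
Visit O; enqueue D → queue [Q, I, C, B, A, H, D]
Visit Q → queue [I, C, B, A, H, D]
Visit I → queue [C, B, A, H, D]
Visit C → queue [B, A, H, D]
Visit B → queue [A, H, D]
Visit A → queue [H, D]
Visit H → queue [D]
Visit D → queue []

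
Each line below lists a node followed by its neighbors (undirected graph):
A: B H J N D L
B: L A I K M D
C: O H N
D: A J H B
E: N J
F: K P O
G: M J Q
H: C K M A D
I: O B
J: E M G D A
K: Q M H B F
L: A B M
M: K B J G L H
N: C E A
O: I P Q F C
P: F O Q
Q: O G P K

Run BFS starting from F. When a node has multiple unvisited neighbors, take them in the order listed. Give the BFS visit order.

Visit F; enqueue K, P, O → queue [K, P, O]
Visit K; enqueue Q, M, H, B → queue [P, O, Q, M, H, B]
Visit P → queue [O, Q, M, H, B]
Visit O; enqueue I, C → queue [Q, M, H, B, I, C]
Visit Q; enqueue G → queue [M, H, B, I, C, G]
Visit M; enqueue J, L → queue [H, B, I, C, G, J, L]
Visit H; enqueue A, D → queue [B, I, C, G, J, L, A, D]
Visit B → queue [I, C, G, J, L, A, D]
Visit I → queue [C, G, J, L, A, D]
Visit C; enqueue N → queue [G, J, L, A, D, N]
Visit G → queue [J, L, A, D, N]
Visit J; enqueue E → queue [L, A, D, N, E]
Visit L → queue [A, D, N, E]
Visit A → queue [D, N, E]
Visit D → queue [N, E]
Visit N → queue [E]
Visit E → queue []

F → K → P → O → Q → M → H → B → I → C → G → J → L → A → D → N → E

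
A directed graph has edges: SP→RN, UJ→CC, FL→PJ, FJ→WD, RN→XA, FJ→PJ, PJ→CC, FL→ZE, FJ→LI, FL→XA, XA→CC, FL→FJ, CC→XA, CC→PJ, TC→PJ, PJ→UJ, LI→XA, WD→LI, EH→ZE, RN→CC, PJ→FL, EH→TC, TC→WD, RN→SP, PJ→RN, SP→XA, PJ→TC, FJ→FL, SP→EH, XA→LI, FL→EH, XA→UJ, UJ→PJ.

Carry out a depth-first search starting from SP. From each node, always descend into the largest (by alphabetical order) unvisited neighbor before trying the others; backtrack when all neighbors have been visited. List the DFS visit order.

SP → XA → UJ → PJ → TC → WD → LI → RN → CC → FL → ZE → FJ → EH

Visit SP
SP → XA
XA → UJ
UJ → PJ
PJ → TC
TC → WD
WD → LI
PJ → RN
RN → CC
PJ → FL
FL → ZE
FL → FJ
FL → EH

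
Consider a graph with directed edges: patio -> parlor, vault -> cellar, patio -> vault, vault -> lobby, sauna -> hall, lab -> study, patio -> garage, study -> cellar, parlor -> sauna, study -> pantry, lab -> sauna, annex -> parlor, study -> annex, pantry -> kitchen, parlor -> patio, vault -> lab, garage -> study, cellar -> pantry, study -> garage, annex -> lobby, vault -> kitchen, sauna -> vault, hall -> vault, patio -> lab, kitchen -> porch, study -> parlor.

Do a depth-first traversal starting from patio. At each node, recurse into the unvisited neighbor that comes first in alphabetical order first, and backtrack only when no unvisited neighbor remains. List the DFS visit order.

Visit patio
patio → garage
garage → study
study → annex
annex → lobby
annex → parlor
parlor → sauna
sauna → hall
hall → vault
vault → cellar
cellar → pantry
pantry → kitchen
kitchen → porch
vault → lab

patio -> garage -> study -> annex -> lobby -> parlor -> sauna -> hall -> vault -> cellar -> pantry -> kitchen -> porch -> lab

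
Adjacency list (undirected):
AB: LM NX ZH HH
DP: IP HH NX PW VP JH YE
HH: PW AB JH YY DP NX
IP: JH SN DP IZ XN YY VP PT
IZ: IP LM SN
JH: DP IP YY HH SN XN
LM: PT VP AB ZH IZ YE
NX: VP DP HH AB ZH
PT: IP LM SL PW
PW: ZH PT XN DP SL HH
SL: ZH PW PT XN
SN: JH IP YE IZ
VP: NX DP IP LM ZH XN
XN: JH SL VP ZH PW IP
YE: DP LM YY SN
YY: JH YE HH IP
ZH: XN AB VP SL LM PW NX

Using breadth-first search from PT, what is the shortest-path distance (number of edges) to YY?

2

Level 0: PT
Level 1: IP, LM, PW, SL
Level 2: AB, DP, HH, IZ, JH, SN, VP, XN, YE, YY, ZH
Level 3: NX
YY first appears at level 2.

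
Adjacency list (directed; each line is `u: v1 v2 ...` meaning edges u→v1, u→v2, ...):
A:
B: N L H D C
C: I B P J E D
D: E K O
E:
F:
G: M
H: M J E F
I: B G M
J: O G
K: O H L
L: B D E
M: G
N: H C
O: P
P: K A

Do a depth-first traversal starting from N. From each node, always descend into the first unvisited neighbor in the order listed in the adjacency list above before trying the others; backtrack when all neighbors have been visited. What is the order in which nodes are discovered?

Visit N
N → H
H → M
M → G
H → J
J → O
O → P
P → K
K → L
L → B
B → D
D → E
B → C
C → I
P → A
H → F

N -> H -> M -> G -> J -> O -> P -> K -> L -> B -> D -> E -> C -> I -> A -> F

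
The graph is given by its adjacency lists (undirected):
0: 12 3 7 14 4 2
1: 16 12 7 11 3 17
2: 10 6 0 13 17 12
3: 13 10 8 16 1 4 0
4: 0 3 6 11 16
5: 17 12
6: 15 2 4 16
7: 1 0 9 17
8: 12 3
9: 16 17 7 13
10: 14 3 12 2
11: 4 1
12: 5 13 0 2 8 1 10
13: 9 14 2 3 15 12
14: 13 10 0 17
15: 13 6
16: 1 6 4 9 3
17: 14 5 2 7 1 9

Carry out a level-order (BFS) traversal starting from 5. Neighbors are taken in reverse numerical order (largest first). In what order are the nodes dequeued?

5 17 12 14 9 7 2 1 13 10 8 0 16 6 11 3 15 4

Visit 5; enqueue 17, 12 → queue [17, 12]
Visit 17; enqueue 14, 9, 7, 2, 1 → queue [12, 14, 9, 7, 2, 1]
Visit 12; enqueue 13, 10, 8, 0 → queue [14, 9, 7, 2, 1, 13, 10, 8, 0]
Visit 14 → queue [9, 7, 2, 1, 13, 10, 8, 0]
Visit 9; enqueue 16 → queue [7, 2, 1, 13, 10, 8, 0, 16]
Visit 7 → queue [2, 1, 13, 10, 8, 0, 16]
Visit 2; enqueue 6 → queue [1, 13, 10, 8, 0, 16, 6]
Visit 1; enqueue 11, 3 → queue [13, 10, 8, 0, 16, 6, 11, 3]
Visit 13; enqueue 15 → queue [10, 8, 0, 16, 6, 11, 3, 15]
Visit 10 → queue [8, 0, 16, 6, 11, 3, 15]
Visit 8 → queue [0, 16, 6, 11, 3, 15]
Visit 0; enqueue 4 → queue [16, 6, 11, 3, 15, 4]
Visit 16 → queue [6, 11, 3, 15, 4]
Visit 6 → queue [11, 3, 15, 4]
Visit 11 → queue [3, 15, 4]
Visit 3 → queue [15, 4]
Visit 15 → queue [4]
Visit 4 → queue []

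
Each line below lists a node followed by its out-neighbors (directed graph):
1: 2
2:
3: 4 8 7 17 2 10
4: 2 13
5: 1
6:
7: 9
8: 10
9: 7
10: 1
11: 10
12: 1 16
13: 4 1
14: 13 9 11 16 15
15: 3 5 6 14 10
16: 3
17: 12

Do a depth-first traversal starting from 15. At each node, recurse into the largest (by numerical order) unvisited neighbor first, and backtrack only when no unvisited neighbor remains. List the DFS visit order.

Visit 15
15 → 14
14 → 16
16 → 3
3 → 17
17 → 12
12 → 1
1 → 2
3 → 10
3 → 8
3 → 7
7 → 9
3 → 4
4 → 13
14 → 11
15 → 6
15 → 5

15 -> 14 -> 16 -> 3 -> 17 -> 12 -> 1 -> 2 -> 10 -> 8 -> 7 -> 9 -> 4 -> 13 -> 11 -> 6 -> 5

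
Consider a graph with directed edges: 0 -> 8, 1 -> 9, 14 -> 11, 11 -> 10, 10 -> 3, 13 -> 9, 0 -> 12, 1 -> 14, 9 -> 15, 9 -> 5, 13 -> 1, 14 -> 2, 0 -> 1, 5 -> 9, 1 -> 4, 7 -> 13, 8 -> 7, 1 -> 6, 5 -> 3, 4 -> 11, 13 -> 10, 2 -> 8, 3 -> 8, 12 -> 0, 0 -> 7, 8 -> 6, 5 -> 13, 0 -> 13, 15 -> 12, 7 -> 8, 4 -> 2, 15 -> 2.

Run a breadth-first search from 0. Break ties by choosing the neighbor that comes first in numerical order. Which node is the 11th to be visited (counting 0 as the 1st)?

Visit 0; enqueue 1, 7, 8, 12, 13 → queue [1, 7, 8, 12, 13]
Visit 1; enqueue 4, 6, 9, 14 → queue [7, 8, 12, 13, 4, 6, 9, 14]
Visit 7 → queue [8, 12, 13, 4, 6, 9, 14]
Visit 8 → queue [12, 13, 4, 6, 9, 14]
Visit 12 → queue [13, 4, 6, 9, 14]
Visit 13; enqueue 10 → queue [4, 6, 9, 14, 10]
Visit 4; enqueue 2, 11 → queue [6, 9, 14, 10, 2, 11]
Visit 6 → queue [9, 14, 10, 2, 11]
Visit 9; enqueue 5, 15 → queue [14, 10, 2, 11, 5, 15]
Visit 14 → queue [10, 2, 11, 5, 15]
Visit 10; enqueue 3 → queue [2, 11, 5, 15, 3]
Visit 2 → queue [11, 5, 15, 3]
Visit 11 → queue [5, 15, 3]
Visit 5 → queue [15, 3]
Visit 15 → queue [3]
Visit 3 → queue []

Visit order: 0, 1, 7, 8, 12, 13, 4, 6, 9, 14, 10, 2, 11, 5, 15, 3

10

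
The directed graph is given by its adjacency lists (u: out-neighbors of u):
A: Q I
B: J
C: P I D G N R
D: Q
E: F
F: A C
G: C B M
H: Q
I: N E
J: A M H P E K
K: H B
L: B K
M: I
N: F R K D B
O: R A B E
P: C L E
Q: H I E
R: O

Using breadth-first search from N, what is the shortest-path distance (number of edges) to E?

Level 0: N
Level 1: B, D, F, K, R
Level 2: A, C, H, J, O, Q
Level 3: E, G, I, M, P
Level 4: L
E first appears at level 3.

3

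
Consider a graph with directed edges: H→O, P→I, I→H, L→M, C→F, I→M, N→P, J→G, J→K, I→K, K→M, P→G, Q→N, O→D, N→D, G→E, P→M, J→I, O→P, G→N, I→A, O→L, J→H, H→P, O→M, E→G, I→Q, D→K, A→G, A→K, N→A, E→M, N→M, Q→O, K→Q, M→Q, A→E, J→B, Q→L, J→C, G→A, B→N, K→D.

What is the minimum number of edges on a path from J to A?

2

Level 0: J
Level 1: B, C, G, H, I, K
Level 2: A, D, E, F, M, N, O, P, Q
Level 3: L
A first appears at level 2.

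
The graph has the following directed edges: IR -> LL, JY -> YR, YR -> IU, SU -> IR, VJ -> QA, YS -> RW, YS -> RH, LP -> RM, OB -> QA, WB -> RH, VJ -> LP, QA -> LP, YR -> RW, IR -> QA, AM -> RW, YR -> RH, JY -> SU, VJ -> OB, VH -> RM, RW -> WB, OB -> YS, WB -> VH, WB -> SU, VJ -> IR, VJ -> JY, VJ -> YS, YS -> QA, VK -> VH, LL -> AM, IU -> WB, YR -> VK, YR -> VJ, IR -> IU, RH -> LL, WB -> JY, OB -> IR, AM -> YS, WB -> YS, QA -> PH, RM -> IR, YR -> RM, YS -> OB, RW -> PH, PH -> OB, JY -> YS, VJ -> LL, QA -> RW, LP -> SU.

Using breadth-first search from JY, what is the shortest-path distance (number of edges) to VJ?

2

Level 0: JY
Level 1: SU, YR, YS
Level 2: IR, IU, OB, QA, RH, RM, RW, VJ, VK
Level 3: LL, LP, PH, VH, WB
Level 4: AM
VJ first appears at level 2.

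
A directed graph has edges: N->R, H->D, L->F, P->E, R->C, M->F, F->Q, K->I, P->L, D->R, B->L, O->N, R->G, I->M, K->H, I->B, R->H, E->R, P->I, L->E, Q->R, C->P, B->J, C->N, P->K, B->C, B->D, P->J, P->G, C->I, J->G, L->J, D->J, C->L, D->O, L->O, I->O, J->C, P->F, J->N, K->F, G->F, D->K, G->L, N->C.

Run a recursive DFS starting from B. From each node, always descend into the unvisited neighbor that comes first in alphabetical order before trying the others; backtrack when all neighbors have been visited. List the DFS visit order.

Visit B
B → C
C → I
I → M
M → F
F → Q
Q → R
R → G
G → L
L → E
L → J
J → N
L → O
R → H
H → D
D → K
C → P

B → C → I → M → F → Q → R → G → L → E → J → N → O → H → D → K → P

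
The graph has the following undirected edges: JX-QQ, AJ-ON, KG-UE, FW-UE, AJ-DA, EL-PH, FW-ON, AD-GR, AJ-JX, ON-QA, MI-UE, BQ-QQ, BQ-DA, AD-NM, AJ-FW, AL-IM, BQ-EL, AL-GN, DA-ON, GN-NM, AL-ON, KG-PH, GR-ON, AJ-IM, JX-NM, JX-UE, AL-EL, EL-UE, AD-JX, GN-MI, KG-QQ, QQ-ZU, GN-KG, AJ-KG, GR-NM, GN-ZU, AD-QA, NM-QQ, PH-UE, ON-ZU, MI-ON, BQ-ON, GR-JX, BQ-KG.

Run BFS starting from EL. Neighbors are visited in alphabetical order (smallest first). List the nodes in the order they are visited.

Visit EL; enqueue AL, BQ, PH, UE → queue [AL, BQ, PH, UE]
Visit AL; enqueue GN, IM, ON → queue [BQ, PH, UE, GN, IM, ON]
Visit BQ; enqueue DA, KG, QQ → queue [PH, UE, GN, IM, ON, DA, KG, QQ]
Visit PH → queue [UE, GN, IM, ON, DA, KG, QQ]
Visit UE; enqueue FW, JX, MI → queue [GN, IM, ON, DA, KG, QQ, FW, JX, MI]
Visit GN; enqueue NM, ZU → queue [IM, ON, DA, KG, QQ, FW, JX, MI, NM, ZU]
Visit IM; enqueue AJ → queue [ON, DA, KG, QQ, FW, JX, MI, NM, ZU, AJ]
Visit ON; enqueue GR, QA → queue [DA, KG, QQ, FW, JX, MI, NM, ZU, AJ, GR, QA]
Visit DA → queue [KG, QQ, FW, JX, MI, NM, ZU, AJ, GR, QA]
Visit KG → queue [QQ, FW, JX, MI, NM, ZU, AJ, GR, QA]
Visit QQ → queue [FW, JX, MI, NM, ZU, AJ, GR, QA]
Visit FW → queue [JX, MI, NM, ZU, AJ, GR, QA]
Visit JX; enqueue AD → queue [MI, NM, ZU, AJ, GR, QA, AD]
Visit MI → queue [NM, ZU, AJ, GR, QA, AD]
Visit NM → queue [ZU, AJ, GR, QA, AD]
Visit ZU → queue [AJ, GR, QA, AD]
Visit AJ → queue [GR, QA, AD]
Visit GR → queue [QA, AD]
Visit QA → queue [AD]
Visit AD → queue []

EL -> AL -> BQ -> PH -> UE -> GN -> IM -> ON -> DA -> KG -> QQ -> FW -> JX -> MI -> NM -> ZU -> AJ -> GR -> QA -> AD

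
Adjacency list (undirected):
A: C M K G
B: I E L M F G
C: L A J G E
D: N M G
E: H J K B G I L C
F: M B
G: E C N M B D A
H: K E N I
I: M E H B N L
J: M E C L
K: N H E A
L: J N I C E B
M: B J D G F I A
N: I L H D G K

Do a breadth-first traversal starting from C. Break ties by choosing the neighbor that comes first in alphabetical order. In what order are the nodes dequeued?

C, A, E, G, J, L, K, M, B, H, I, D, N, F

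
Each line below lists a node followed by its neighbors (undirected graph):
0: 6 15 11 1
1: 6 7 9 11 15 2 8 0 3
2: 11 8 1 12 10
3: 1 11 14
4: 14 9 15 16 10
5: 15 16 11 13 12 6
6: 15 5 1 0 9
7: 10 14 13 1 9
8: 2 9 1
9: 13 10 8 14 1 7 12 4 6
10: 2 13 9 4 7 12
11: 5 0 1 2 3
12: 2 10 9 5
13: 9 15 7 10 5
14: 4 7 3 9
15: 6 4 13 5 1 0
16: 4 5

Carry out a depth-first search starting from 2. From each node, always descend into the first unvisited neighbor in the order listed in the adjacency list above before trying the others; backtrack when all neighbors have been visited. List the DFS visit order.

2, 11, 5, 15, 6, 1, 7, 10, 13, 9, 8, 14, 4, 16, 3, 12, 0

Visit 2
2 → 11
11 → 5
5 → 15
15 → 6
6 → 1
1 → 7
7 → 10
10 → 13
13 → 9
9 → 8
9 → 14
14 → 4
4 → 16
14 → 3
9 → 12
1 → 0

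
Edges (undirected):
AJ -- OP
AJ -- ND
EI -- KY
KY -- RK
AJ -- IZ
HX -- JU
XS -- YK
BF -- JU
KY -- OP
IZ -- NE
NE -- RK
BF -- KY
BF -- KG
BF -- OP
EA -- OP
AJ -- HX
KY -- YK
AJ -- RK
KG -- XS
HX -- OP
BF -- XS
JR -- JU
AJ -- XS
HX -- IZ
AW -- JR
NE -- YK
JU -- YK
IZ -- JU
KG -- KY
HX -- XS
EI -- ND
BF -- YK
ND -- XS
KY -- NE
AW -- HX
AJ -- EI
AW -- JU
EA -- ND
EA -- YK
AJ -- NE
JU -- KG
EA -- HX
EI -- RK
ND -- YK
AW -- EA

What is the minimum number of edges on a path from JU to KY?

2

Level 0: JU
Level 1: AW, BF, HX, IZ, JR, KG, YK
Level 2: AJ, EA, KY, ND, NE, OP, XS
Level 3: EI, RK
KY first appears at level 2.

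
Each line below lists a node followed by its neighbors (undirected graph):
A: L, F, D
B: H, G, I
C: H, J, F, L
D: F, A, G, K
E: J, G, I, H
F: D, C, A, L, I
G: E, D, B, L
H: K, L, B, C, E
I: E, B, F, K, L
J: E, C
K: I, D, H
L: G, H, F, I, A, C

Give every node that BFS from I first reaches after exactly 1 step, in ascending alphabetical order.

B, E, F, K, L

Level 0: I
Level 1: B, E, F, K, L
Level 2: A, C, D, G, H, J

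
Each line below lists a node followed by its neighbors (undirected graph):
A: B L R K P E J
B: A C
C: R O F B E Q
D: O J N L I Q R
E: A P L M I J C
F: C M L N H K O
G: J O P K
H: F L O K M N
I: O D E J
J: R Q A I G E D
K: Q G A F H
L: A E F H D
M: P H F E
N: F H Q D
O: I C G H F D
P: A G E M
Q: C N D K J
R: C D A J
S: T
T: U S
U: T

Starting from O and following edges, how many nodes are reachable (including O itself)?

18

BFS from O visits: O, I, C, G, H, F, D, E, J, R, B, Q, P, K, L, M, N, A
Reachable nodes: 18 of 21 total.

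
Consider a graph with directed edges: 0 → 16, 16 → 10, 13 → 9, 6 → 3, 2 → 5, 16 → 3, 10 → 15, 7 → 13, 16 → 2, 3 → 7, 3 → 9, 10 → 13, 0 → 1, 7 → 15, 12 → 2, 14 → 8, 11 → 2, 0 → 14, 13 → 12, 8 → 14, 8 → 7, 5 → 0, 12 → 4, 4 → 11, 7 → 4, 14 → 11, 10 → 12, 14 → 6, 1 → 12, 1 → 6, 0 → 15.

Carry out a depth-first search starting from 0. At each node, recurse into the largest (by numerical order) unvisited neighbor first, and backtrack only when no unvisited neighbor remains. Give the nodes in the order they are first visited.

Visit 0
0 → 16
16 → 10
10 → 15
10 → 13
13 → 12
12 → 4
4 → 11
11 → 2
2 → 5
13 → 9
16 → 3
3 → 7
0 → 14
14 → 8
14 → 6
0 → 1

0 16 10 15 13 12 4 11 2 5 9 3 7 14 8 6 1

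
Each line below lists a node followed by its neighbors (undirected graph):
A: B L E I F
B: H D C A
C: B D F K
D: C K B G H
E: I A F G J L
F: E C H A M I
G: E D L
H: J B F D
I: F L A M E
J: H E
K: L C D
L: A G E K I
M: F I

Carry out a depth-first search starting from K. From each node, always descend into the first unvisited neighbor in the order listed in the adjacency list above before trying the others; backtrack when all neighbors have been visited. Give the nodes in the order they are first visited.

K, L, A, B, H, J, E, I, F, C, D, G, M

Visit K
K → L
L → A
A → B
B → H
H → J
J → E
E → I
I → F
F → C
C → D
D → G
F → M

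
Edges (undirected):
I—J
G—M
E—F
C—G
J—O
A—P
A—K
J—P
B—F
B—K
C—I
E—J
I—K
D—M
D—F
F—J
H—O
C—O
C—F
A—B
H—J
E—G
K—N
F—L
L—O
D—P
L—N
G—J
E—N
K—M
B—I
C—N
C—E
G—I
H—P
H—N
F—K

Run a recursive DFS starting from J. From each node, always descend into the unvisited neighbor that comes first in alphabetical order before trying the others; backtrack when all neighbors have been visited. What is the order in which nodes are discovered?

Visit J
J → E
E → C
C → F
F → B
B → A
A → K
K → I
I → G
G → M
M → D
D → P
P → H
H → N
N → L
L → O

J, E, C, F, B, A, K, I, G, M, D, P, H, N, L, O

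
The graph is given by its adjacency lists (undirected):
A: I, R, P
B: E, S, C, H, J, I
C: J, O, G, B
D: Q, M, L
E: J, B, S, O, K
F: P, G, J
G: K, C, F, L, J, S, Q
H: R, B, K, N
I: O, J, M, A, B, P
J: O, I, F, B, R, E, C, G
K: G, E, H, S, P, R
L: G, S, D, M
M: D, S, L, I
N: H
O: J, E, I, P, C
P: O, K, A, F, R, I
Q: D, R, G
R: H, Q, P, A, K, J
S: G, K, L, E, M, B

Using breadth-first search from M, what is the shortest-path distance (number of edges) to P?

Level 0: M
Level 1: D, I, L, S
Level 2: A, B, E, G, J, K, O, P, Q
Level 3: C, F, H, R
Level 4: N
P first appears at level 2.

2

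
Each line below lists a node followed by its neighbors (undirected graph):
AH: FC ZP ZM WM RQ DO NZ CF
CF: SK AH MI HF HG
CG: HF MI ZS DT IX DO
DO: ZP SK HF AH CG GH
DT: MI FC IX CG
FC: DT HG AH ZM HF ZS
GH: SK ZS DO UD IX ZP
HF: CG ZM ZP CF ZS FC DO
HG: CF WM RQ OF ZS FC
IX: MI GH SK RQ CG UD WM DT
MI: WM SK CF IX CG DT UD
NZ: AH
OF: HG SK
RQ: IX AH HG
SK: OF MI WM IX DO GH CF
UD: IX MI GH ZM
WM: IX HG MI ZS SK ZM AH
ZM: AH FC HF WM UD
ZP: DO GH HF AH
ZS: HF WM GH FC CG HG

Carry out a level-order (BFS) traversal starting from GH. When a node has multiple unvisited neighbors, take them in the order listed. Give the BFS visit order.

Visit GH; enqueue SK, ZS, DO, UD, IX, ZP → queue [SK, ZS, DO, UD, IX, ZP]
Visit SK; enqueue OF, MI, WM, CF → queue [ZS, DO, UD, IX, ZP, OF, MI, WM, CF]
Visit ZS; enqueue HF, FC, CG, HG → queue [DO, UD, IX, ZP, OF, MI, WM, CF, HF, FC, CG, HG]
Visit DO; enqueue AH → queue [UD, IX, ZP, OF, MI, WM, CF, HF, FC, CG, HG, AH]
Visit UD; enqueue ZM → queue [IX, ZP, OF, MI, WM, CF, HF, FC, CG, HG, AH, ZM]
Visit IX; enqueue RQ, DT → queue [ZP, OF, MI, WM, CF, HF, FC, CG, HG, AH, ZM, RQ, DT]
Visit ZP → queue [OF, MI, WM, CF, HF, FC, CG, HG, AH, ZM, RQ, DT]
Visit OF → queue [MI, WM, CF, HF, FC, CG, HG, AH, ZM, RQ, DT]
Visit MI → queue [WM, CF, HF, FC, CG, HG, AH, ZM, RQ, DT]
Visit WM → queue [CF, HF, FC, CG, HG, AH, ZM, RQ, DT]
Visit CF → queue [HF, FC, CG, HG, AH, ZM, RQ, DT]
Visit HF → queue [FC, CG, HG, AH, ZM, RQ, DT]
Visit FC → queue [CG, HG, AH, ZM, RQ, DT]
Visit CG → queue [HG, AH, ZM, RQ, DT]
Visit HG → queue [AH, ZM, RQ, DT]
Visit AH; enqueue NZ → queue [ZM, RQ, DT, NZ]
Visit ZM → queue [RQ, DT, NZ]
Visit RQ → queue [DT, NZ]
Visit DT → queue [NZ]
Visit NZ → queue []

GH, SK, ZS, DO, UD, IX, ZP, OF, MI, WM, CF, HF, FC, CG, HG, AH, ZM, RQ, DT, NZ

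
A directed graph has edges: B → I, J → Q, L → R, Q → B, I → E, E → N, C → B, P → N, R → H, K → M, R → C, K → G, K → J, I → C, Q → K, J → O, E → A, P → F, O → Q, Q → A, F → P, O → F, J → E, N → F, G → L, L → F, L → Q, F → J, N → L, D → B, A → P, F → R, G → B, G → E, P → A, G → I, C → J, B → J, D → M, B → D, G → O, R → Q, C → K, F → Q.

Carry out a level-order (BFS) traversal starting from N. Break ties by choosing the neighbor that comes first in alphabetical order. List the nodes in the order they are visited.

N, F, L, J, P, Q, R, E, O, A, B, K, C, H, D, I, G, M

Visit N; enqueue F, L → queue [F, L]
Visit F; enqueue J, P, Q, R → queue [L, J, P, Q, R]
Visit L → queue [J, P, Q, R]
Visit J; enqueue E, O → queue [P, Q, R, E, O]
Visit P; enqueue A → queue [Q, R, E, O, A]
Visit Q; enqueue B, K → queue [R, E, O, A, B, K]
Visit R; enqueue C, H → queue [E, O, A, B, K, C, H]
Visit E → queue [O, A, B, K, C, H]
Visit O → queue [A, B, K, C, H]
Visit A → queue [B, K, C, H]
Visit B; enqueue D, I → queue [K, C, H, D, I]
Visit K; enqueue G, M → queue [C, H, D, I, G, M]
Visit C → queue [H, D, I, G, M]
Visit H → queue [D, I, G, M]
Visit D → queue [I, G, M]
Visit I → queue [G, M]
Visit G → queue [M]
Visit M → queue []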